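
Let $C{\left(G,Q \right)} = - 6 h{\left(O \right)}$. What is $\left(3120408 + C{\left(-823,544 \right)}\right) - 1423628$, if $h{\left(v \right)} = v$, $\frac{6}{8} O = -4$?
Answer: $1696812$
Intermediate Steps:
$O = - \frac{16}{3}$ ($O = \frac{4}{3} \left(-4\right) = - \frac{16}{3} \approx -5.3333$)
$C{\left(G,Q \right)} = 32$ ($C{\left(G,Q \right)} = \left(-6\right) \left(- \frac{16}{3}\right) = 32$)
$\left(3120408 + C{\left(-823,544 \right)}\right) - 1423628 = \left(3120408 + 32\right) - 1423628 = 3120440 - 1423628 = 1696812$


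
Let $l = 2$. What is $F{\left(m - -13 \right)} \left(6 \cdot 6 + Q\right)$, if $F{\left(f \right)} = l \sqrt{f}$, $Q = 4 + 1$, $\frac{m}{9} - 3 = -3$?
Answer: $82 \sqrt{13} \approx 295.66$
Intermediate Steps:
$m = 0$ ($m = 27 + 9 \left(-3\right) = 27 - 27 = 0$)
$Q = 5$
$F{\left(f \right)} = 2 \sqrt{f}$
$F{\left(m - -13 \right)} \left(6 \cdot 6 + Q\right) = 2 \sqrt{0 - -13} \left(6 \cdot 6 + 5\right) = 2 \sqrt{0 + 13} \left(36 + 5\right) = 2 \sqrt{13} \cdot 41 = 82 \sqrt{13}$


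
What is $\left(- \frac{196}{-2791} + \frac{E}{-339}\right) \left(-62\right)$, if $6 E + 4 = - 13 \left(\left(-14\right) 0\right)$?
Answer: $- \frac{12704668}{2838447} \approx -4.4759$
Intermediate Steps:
$E = - \frac{2}{3}$ ($E = - \frac{2}{3} + \frac{\left(-13\right) \left(\left(-14\right) 0\right)}{6} = - \frac{2}{3} + \frac{\left(-13\right) 0}{6} = - \frac{2}{3} + \frac{1}{6} \cdot 0 = - \frac{2}{3} + 0 = - \frac{2}{3} \approx -0.66667$)
$\left(- \frac{196}{-2791} + \frac{E}{-339}\right) \left(-62\right) = \left(- \frac{196}{-2791} - \frac{2}{3 \left(-339\right)}\right) \left(-62\right) = \left(\left(-196\right) \left(- \frac{1}{2791}\right) - - \frac{2}{1017}\right) \left(-62\right) = \left(\frac{196}{2791} + \frac{2}{1017}\right) \left(-62\right) = \frac{204914}{2838447} \left(-62\right) = - \frac{12704668}{2838447}$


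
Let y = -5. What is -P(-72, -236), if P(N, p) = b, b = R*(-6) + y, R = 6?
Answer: 41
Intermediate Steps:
b = -41 (b = 6*(-6) - 5 = -36 - 5 = -41)
P(N, p) = -41
-P(-72, -236) = -1*(-41) = 41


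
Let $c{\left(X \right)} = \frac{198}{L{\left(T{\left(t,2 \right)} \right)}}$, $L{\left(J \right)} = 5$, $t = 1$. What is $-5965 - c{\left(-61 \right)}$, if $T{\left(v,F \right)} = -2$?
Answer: $- \frac{30023}{5} \approx -6004.6$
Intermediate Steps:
$c{\left(X \right)} = \frac{198}{5}$
$-5965 - c{\left(-61 \right)} = -5965 - \frac{198}{5} = - \frac{30023}{5}$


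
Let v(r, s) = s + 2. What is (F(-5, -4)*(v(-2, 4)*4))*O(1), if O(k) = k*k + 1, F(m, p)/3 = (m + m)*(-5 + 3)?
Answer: 2880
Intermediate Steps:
v(r, s) = 2 + s
F(m, p) = -12*m (F(m, p) = 3*((m + m)*(-5 + 3)) = 3*((2*m)*(-2)) = 3*(-4*m) = -12*m)
O(k) = 1 + k² (O(k) = k² + 1 = 1 + k²)
(F(-5, -4)*(v(-2, 4)*4))*O(1) = ((-12*(-5))*((2 + 4)*4))*(1 + 1²) = (60*(6*4))*(1 + 1) = (60*24)*2 = 1440*2 = 2880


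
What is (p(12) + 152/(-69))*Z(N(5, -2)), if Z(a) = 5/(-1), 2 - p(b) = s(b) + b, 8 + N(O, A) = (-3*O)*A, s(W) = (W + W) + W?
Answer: 16630/69 ≈ 241.01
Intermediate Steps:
s(W) = 3*W (s(W) = 2*W + W = 3*W)
N(O, A) = -8 - 3*A*O (N(O, A) = -8 + (-3*O)*A = -8 - 3*A*O)
p(b) = 2 - 4*b (p(b) = 2 - (3*b + b) = 2 - 4*b)
Z(a) = -5 (Z(a) = 5*(-1) = -5)
(p(12) + 152/(-69))*Z(N(5, -2)) = ((2 - 4*12) + 152/(-69))*(-5) = ((2 - 48) + 152*(-1/69))*(-5) = (-46 - 152/69)*(-5) = -3326/69*(-5) = 16630/69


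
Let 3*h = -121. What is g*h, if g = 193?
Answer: -23353/3 ≈ -7784.3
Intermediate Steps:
h = -121/3 (h = (1/3)*(-121) = -121/3 ≈ -40.333)
g*h = 193*(-121/3) = -23353/3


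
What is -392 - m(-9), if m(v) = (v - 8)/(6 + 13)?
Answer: -7431/19 ≈ -391.11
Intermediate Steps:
m(v) = -8/19 + v/19 (m(v) = (-8 + v)/19 = (-8 + v)*(1/19) = -8/19 + v/19)
-392 - m(-9) = -392 - (-8/19 + (1/19)*(-9)) = -392 - (-8/19 - 9/19) = -392 - 1*(-17/19) = -392 + 17/19 = -7431/19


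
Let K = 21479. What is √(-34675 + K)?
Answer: 2*I*√3299 ≈ 114.87*I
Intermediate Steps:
√(-34675 + K) = √(-34675 + 21479) = √(-13196) = 2*I*√3299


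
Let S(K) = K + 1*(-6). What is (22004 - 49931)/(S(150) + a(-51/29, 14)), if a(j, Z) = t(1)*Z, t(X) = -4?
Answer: -27927/88 ≈ -317.35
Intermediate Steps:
S(K) = -6 + K (S(K) = K - 6 = -6 + K)
a(j, Z) = -4*Z
(22004 - 49931)/(S(150) + a(-51/29, 14)) = (22004 - 49931)/((-6 + 150) - 4*14) = -27927/(144 - 56) = -27927/88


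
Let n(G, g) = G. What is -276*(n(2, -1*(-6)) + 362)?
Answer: -100464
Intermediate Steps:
-276*(n(2, -1*(-6)) + 362) = -276*(2 + 362) = -276*364 = -100464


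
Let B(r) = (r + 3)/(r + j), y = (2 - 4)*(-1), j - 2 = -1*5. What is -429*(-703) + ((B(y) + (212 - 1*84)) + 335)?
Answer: 302045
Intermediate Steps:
j = -3 (j = 2 - 1*5 = 2 - 5 = -3)
y = 2 (y = -2*(-1) = 2)
B(r) = (3 + r)/(-3 + r) (B(r) = (r + 3)/(r - 3) = (3 + r)/(-3 + r))
-429*(-703) + ((B(y) + (212 - 1*84)) + 335) = -429*(-703) + (((3 + 2)/(-3 + 2) + (212 - 1*84)) + 335) = 301587 + ((5/(-1) + (212 - 84)) + 335) = 301587 + ((-1*5 + 128) + 335) = 301587 + ((-5 + 128) + 335) = 301587 + (123 + 335) = 301587 + 458 = 302045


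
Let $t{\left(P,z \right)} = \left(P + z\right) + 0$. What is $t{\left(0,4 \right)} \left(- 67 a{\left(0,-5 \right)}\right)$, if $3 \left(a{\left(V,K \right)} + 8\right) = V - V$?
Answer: $2144$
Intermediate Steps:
$t{\left(P,z \right)} = P + z$
$a{\left(V,K \right)} = -8$ ($a{\left(V,K \right)} = -8 + \frac{V - V}{3} = -8 + \frac{1}{3} \cdot 0 = -8 + 0 = -8$)
$t{\left(0,4 \right)} \left(- 67 a{\left(0,-5 \right)}\right) = \left(0 + 4\right) \left(\left(-67\right) \left(-8\right)\right) = 4 \cdot 536 = 2144$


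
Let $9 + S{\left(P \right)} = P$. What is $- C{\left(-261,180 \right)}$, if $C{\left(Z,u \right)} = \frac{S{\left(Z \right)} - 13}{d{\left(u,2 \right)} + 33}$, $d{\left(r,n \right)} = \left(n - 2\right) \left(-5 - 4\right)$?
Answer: $\frac{283}{33} \approx 8.5758$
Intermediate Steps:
$d{\left(r,n \right)} = 18 - 9 n$ ($d{\left(r,n \right)} = \left(-2 + n\right) \left(-9\right) = 18 - 9 n$)
$S{\left(P \right)} = -9 + P$
$C{\left(Z,u \right)} = - \frac{2}{3} + \frac{Z}{33}$ ($C{\left(Z,u \right)} = \frac{\left(-9 + Z\right) - 13}{\left(18 - 18\right) + 33} = \frac{-22 + Z}{\left(18 - 18\right) + 33} = \frac{-22 + Z}{0 + 33} = \frac{-22 + Z}{33} = \left(-22 + Z\right) \frac{1}{33} = - \frac{2}{3} + \frac{Z}{33}$)
$- C{\left(-261,180 \right)} = - (- \frac{2}{3} + \frac{1}{33} \left(-261\right)) = - (- \frac{2}{3} - \frac{87}{11}) = \left(-1\right) \left(- \frac{283}{33}\right) = \frac{283}{33}$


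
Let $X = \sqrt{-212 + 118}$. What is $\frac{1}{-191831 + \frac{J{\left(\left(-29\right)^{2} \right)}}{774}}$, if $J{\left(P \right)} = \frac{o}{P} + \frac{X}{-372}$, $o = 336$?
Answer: $- \frac{5624042405700961550304}{1078865675824995274968998015} + \frac{101823001884 i \sqrt{94}}{1078865675824995274968998015} \approx -5.2129 \cdot 10^{-6} + 9.1504 \cdot 10^{-16} i$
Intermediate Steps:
$X = i \sqrt{94}$ ($X = \sqrt{-94} = i \sqrt{94} \approx 9.6954 i$)
$J{\left(P \right)} = \frac{336}{P} - \frac{i \sqrt{94}}{372}$ ($J{\left(P \right)} = \frac{336}{P} + \frac{i \sqrt{94}}{-372} = \frac{336}{P} + i \sqrt{94} \left(- \frac{1}{372}\right) = \frac{336}{P} - \frac{i \sqrt{94}}{372}$)
$\frac{1}{-191831 + \frac{J{\left(\left(-29\right)^{2} \right)}}{774}} = \frac{1}{-191831 + \frac{\frac{336}{\left(-29\right)^{2}} - \frac{i \sqrt{94}}{372}}{774}} = \frac{1}{-191831 + \left(\frac{336}{841} - \frac{i \sqrt{94}}{372}\right) \frac{1}{774}} = \frac{1}{-191831 + \left(\frac{56}{108489} - \frac{i \sqrt{94}}{287928}\right)} = \frac{1}{- \frac{20811553303}{108489} - \frac{i \sqrt{94}}{287928}}$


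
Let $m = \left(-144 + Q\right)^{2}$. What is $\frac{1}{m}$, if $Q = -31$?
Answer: $\frac{1}{30625} \approx 3.2653 \cdot 10^{-5}$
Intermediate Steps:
$m = 30625$ ($m = \left(-144 - 31\right)^{2} = \left(-175\right)^{2} = 30625$)
$\frac{1}{m} = \frac{1}{30625}$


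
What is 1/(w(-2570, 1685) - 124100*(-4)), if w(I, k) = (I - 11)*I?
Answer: 1/7129570 ≈ 1.4026e-7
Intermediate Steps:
w(I, k) = I*(-11 + I) (w(I, k) = (-11 + I)*I = I*(-11 + I))
1/(w(-2570, 1685) - 124100*(-4)) = 1/(-2570*(-11 - 2570) - 124100*(-4)) = 1/(-2570*(-2581) + 496400) = 1/(6633170 + 496400) = 1/7129570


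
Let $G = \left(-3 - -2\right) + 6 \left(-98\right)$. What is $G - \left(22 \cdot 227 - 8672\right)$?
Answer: $3089$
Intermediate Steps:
$G = -589$ ($G = \left(-3 + 2\right) - 588 = -1 - 588 = -589$)
$G - \left(22 \cdot 227 - 8672\right) = -589 - \left(22 \cdot 227 - 8672\right) = -589 - \left(4994 - 8672\right) = -589 - -3678 = -589 + 3678 = 3089$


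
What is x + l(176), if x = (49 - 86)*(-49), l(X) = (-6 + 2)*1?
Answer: 1809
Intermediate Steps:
l(X) = -4 (l(X) = -4*1 = -4)
x = 1813 (x = -37*(-49) = 1813)
x + l(176) = 1813 - 4 = 1809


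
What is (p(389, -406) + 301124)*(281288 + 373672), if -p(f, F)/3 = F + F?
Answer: 198819657600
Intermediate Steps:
p(f, F) = -6*F (p(f, F) = -3*(F + F) = -6*F)
(p(389, -406) + 301124)*(281288 + 373672) = (-6*(-406) + 301124)*(281288 + 373672) = (2436 + 301124)*654960 = 303560*654960 = 198819657600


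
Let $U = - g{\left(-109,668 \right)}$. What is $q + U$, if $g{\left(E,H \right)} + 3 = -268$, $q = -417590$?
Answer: $-417319$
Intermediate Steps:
$g{\left(E,H \right)} = -271$ ($g{\left(E,H \right)} = -3 - 268 = -271$)
$U = 271$ ($U = \left(-1\right) \left(-271\right) = 271$)
$q + U = -417590 + 271 = -417319$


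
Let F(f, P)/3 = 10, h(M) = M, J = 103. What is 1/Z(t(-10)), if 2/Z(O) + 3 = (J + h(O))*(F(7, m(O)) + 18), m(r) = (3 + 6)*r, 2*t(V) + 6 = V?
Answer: 4557/2 ≈ 2278.5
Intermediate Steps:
t(V) = -3 + V/2
m(r) = 9*r
F(f, P) = 30 (F(f, P) = 3*10 = 30)
Z(O) = 2/(4941 + 48*O) (Z(O) = 2/(-3 + (103 + O)*(30 + 18)) = 2/(-3 + (103 + O)*48) = 2/(-3 + (4944 + 48*O)) = 2/(4941 + 48*O))
1/Z(t(-10)) = 1/(2/(3*(1647 + 16*(-3 + (1/2)*(-10))))) = 1/(2/(3*(1647 + 16*(-3 - 5)))) = 1/(2/(3*(1647 + 16*(-8)))) = 1/(2/(3*(1647 - 128))) = 1/((2/3)/1519) = 1/((2/3)*(1/1519)) = 1/(2/4557) = 4557/2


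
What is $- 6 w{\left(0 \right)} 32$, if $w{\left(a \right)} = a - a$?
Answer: $0$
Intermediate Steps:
$w{\left(a \right)} = 0$
$- 6 w{\left(0 \right)} 32 = \left(-6\right) 0 \cdot 32 = 0 \cdot 32 = 0$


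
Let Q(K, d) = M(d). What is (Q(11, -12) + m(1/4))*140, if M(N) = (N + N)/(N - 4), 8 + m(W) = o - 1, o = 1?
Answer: -910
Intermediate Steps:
m(W) = -8 (m(W) = -8 + (1 - 1) = -8 + 0 = -8)
M(N) = 2*N/(-4 + N) (M(N) = (2*N)/(-4 + N) = 2*N/(-4 + N))
Q(K, d) = 2*d/(-4 + d)
(Q(11, -12) + m(1/4))*140 = (2*(-12)/(-4 - 12) - 8)*140 = (2*(-12)/(-16) - 8)*140 = (2*(-12)*(-1/16) - 8)*140 = (3/2 - 8)*140 = -13/2*140 = -910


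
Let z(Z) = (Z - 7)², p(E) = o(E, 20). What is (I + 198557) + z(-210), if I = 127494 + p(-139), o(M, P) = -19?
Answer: 373121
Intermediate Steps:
p(E) = -19
I = 127475 (I = 127494 - 19 = 127475)
z(Z) = (-7 + Z)²
(I + 198557) + z(-210) = (127475 + 198557) + (-7 - 210)² = 326032 + (-217)² = 326032 + 47089 = 373121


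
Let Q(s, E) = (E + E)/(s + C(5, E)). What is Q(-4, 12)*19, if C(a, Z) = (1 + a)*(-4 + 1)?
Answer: -228/11 ≈ -20.727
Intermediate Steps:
C(a, Z) = -3 - 3*a (C(a, Z) = (1 + a)*(-3) = -3 - 3*a)
Q(s, E) = 2*E/(-18 + s) (Q(s, E) = (E + E)/(s + (-3 - 3*5)) = (2*E)/(s + (-3 - 15)) = (2*E)/(s - 18) = (2*E)/(-18 + s) = 2*E/(-18 + s))
Q(-4, 12)*19 = (2*12/(-18 - 4))*19 = (2*12/(-22))*19 = (2*12*(-1/22))*19 = -12/11*19 = -228/11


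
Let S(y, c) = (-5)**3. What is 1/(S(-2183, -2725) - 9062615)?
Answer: -1/9062740 ≈ -1.1034e-7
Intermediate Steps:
S(y, c) = -125
1/(S(-2183, -2725) - 9062615) = 1/(-125 - 9062615) = 1/(-9062740) = -1/9062740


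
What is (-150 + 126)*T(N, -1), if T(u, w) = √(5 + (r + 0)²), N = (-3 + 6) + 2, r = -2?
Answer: -72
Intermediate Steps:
N = 5 (N = 3 + 2 = 5)
T(u, w) = 3 (T(u, w) = √(5 + (-2 + 0)²) = √(5 + (-2)²) = √(5 + 4) = √9 = 3)
(-150 + 126)*T(N, -1) = (-150 + 126)*3 = -24*3 = -72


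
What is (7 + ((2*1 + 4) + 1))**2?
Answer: 196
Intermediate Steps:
(7 + ((2*1 + 4) + 1))**2 = (7 + ((2 + 4) + 1))**2 = (7 + (6 + 1))**2 = (7 + 7)**2 = 14**2 = 196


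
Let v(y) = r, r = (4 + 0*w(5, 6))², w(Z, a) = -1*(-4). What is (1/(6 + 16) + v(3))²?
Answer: 124609/484 ≈ 257.46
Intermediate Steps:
w(Z, a) = 4
r = 16 (r = (4 + 0*4)² = (4 + 0)² = 4² = 16)
v(y) = 16
(1/(6 + 16) + v(3))² = (1/(6 + 16) + 16)² = (1/22 + 16)² = (353/22)² = 124609/484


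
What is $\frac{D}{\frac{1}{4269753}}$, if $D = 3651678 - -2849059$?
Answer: $27756541307961$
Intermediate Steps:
$D = 6500737$ ($D = 3651678 + 2849059 = 6500737$)
$\frac{D}{\frac{1}{4269753}} = \frac{6500737}{\frac{1}{4269753}} = 6500737 \frac{1}{\frac{1}{4269753}} = 6500737 \cdot 4269753 = 27756541307961$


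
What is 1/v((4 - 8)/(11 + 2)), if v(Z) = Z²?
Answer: 169/16 ≈ 10.563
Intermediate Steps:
1/v((4 - 8)/(11 + 2)) = 1/(((4 - 8)/(11 + 2))²) = 1/((-4/13)²) = 1/(16/169) = 169/16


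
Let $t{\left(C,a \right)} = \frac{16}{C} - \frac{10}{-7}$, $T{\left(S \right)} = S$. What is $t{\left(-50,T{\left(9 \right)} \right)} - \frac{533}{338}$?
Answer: $- \frac{2131}{4550} \approx -0.46835$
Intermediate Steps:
$t{\left(C,a \right)} = \frac{10}{7} + \frac{16}{C}$ ($t{\left(C,a \right)} = \frac{16}{C} - - \frac{10}{7} = \frac{16}{C} + \frac{10}{7} = \frac{10}{7} + \frac{16}{C}$)
$t{\left(-50,T{\left(9 \right)} \right)} - \frac{533}{338} = \left(\frac{10}{7} + \frac{16}{-50}\right) - \frac{533}{338} = \left(\frac{10}{7} + 16 \left(- \frac{1}{50}\right)\right) - 533 \cdot \frac{1}{338} = \left(\frac{10}{7} - \frac{8}{25}\right) - \frac{41}{26} = \frac{194}{175} - \frac{41}{26} = - \frac{2131}{4550}$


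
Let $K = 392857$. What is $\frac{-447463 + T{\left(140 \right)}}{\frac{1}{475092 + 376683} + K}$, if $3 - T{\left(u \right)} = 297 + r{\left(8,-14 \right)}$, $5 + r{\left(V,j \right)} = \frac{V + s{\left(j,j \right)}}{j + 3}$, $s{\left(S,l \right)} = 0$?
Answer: $- \frac{524402092950}{460110435367} \approx -1.1397$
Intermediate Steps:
$r{\left(V,j \right)} = -5 + \frac{V}{3 + j}$ ($r{\left(V,j \right)} = -5 + \frac{V + 0}{j + 3} = -5 + \frac{V}{3 + j}$)
$T{\left(u \right)} = - \frac{3171}{11}$ ($T{\left(u \right)} = 3 - \left(297 + \frac{-15 + 8 - -70}{3 - 14}\right) = 3 - \left(297 + \frac{-15 + 8 + 70}{-11}\right) = 3 - \left(297 - \frac{63}{11}\right) = 3 - \frac{3204}{11} = - \frac{3171}{11}$)
$\frac{-447463 + T{\left(140 \right)}}{\frac{1}{475092 + 376683} + K} = \frac{-447463 - \frac{3171}{11}}{\frac{1}{475092 + 376683} + 392857} = - \frac{4925264}{11 \left(\frac{1}{851775} + 392857\right)} = - \frac{4925264}{11 \cdot \frac{334625771176}{851775}} = \left(- \frac{4925264}{11}\right) \frac{851775}{334625771176} = - \frac{524402092950}{460110435367}$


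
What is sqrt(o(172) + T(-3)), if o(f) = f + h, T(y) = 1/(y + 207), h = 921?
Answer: sqrt(11371623)/102 ≈ 33.061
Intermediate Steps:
T(y) = 1/(207 + y)
o(f) = 921 + f (o(f) = f + 921 = 921 + f)
sqrt(o(172) + T(-3)) = sqrt((921 + 172) + 1/(207 - 3)) = sqrt(1093 + 1/204) = sqrt(222973/204) = sqrt(11371623)/102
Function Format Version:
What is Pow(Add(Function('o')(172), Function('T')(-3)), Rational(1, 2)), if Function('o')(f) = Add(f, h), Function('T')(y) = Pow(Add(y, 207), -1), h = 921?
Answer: Mul(Rational(1, 102), Pow(11371623, Rational(1, 2))) ≈ 33.061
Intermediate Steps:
Function('T')(y) = Pow(Add(207, y), -1)
Function('o')(f) = Add(921, f) (Function('o')(f) = Add(f, 921) = Add(921, f))
Pow(Add(Function('o')(172), Function('T')(-3)), Rational(1, 2)) = Pow(Add(Add(921, 172), Pow(Add(207, -3), -1)), Rational(1, 2)) = Pow(Add(1093, Pow(204, -1)), Rational(1, 2)) = Pow(Add(1093, Rational(1, 204)), Rational(1, 2)) = Pow(Rational(222973, 204), Rational(1, 2)) = Mul(Rational(1, 102), Pow(11371623, Rational(1, 2)))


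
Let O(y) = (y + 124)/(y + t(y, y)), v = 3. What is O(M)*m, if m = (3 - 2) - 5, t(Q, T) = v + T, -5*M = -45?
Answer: -76/3 ≈ -25.333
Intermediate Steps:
M = 9 (M = -1/5*(-45) = 9)
t(Q, T) = 3 + T
m = -4 (m = 1 - 5 = -4)
O(y) = (124 + y)/(3 + 2*y) (O(y) = (y + 124)/(y + (3 + y)) = (124 + y)/(3 + 2*y))
O(M)*m = ((124 + 9)/(3 + 2*9))*(-4) = (133/(3 + 18))*(-4) = (133/21)*(-4) = ((1/21)*133)*(-4) = (19/3)*(-4) = -76/3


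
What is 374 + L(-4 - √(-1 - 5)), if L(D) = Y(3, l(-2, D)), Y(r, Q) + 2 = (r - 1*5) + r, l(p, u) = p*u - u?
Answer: 373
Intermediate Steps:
l(p, u) = -u + p*u
Y(r, Q) = -7 + 2*r (Y(r, Q) = -2 + ((r - 1*5) + r) = -2 + ((r - 5) + r) = -2 + ((-5 + r) + r) = -2 + (-5 + 2*r) = -7 + 2*r)
L(D) = -1 (L(D) = -7 + 2*3 = -7 + 6 = -1)
374 + L(-4 - √(-1 - 5)) = 374 - 1 = 373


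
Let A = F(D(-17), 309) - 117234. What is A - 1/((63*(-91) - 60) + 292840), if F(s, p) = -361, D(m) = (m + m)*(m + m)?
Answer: -33755291966/287047 ≈ -1.1760e+5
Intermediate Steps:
D(m) = 4*m² (D(m) = (2*m)*(2*m) = 4*m²)
A = -117595 (A = -361 - 117234 = -117595)
A - 1/((63*(-91) - 60) + 292840) = -117595 - 1/((63*(-91) - 60) + 292840) = -117595 - 1/((-5733 - 60) + 292840) = -117595 - 1/(-5793 + 292840) = -117595 - 1/287047 = -33755291966/287047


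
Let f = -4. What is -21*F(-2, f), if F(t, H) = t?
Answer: 42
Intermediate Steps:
-21*F(-2, f) = -21*(-2) = 42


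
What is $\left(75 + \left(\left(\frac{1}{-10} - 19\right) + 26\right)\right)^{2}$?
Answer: $\frac{670761}{100} \approx 6707.6$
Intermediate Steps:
$\left(75 + \left(\left(\frac{1}{-10} - 19\right) + 26\right)\right)^{2} = \left(75 + \left(\left(- \frac{1}{10} - 19\right) + 26\right)\right)^{2} = \left(75 + \left(- \frac{191}{10} + 26\right)\right)^{2} = \left(75 + \frac{69}{10}\right)^{2} = \left(\frac{819}{10}\right)^{2} = \frac{670761}{100}$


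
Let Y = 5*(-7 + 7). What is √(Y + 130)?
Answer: √130 ≈ 11.402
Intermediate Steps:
Y = 0 (Y = 5*0 = 0)
√(Y + 130) = √(0 + 130) = √130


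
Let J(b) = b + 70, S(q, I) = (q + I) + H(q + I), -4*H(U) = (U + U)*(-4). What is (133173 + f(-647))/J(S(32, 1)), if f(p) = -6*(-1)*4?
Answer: 133197/169 ≈ 788.15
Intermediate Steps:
H(U) = 2*U (H(U) = -(U + U)*(-4)/4 = -2*U*(-4)/4 = -(-2)*U = 2*U)
f(p) = 24 (f(p) = 6*4 = 24)
S(q, I) = 3*I + 3*q (S(q, I) = (q + I) + 2*(q + I) = (I + q) + 2*(I + q) = (I + q) + (2*I + 2*q) = 3*I + 3*q)
J(b) = 70 + b
(133173 + f(-647))/J(S(32, 1)) = (133173 + 24)/(70 + (3*1 + 3*32)) = 133197/(70 + (3 + 96)) = 133197/(70 + 99) = 133197/169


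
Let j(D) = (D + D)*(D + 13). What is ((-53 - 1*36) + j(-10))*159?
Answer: -23691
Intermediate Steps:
j(D) = 2*D*(13 + D) (j(D) = (2*D)*(13 + D) = 2*D*(13 + D))
((-53 - 1*36) + j(-10))*159 = ((-53 - 1*36) + 2*(-10)*(13 - 10))*159 = ((-53 - 36) + 2*(-10)*3)*159 = (-89 - 60)*159 = -149*159 = -23691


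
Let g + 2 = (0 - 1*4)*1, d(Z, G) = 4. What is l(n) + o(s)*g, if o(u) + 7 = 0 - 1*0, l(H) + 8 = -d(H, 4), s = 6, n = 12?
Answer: 30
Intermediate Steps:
l(H) = -12 (l(H) = -8 - 1*4 = -8 - 4 = -12)
g = -6 (g = -2 + (0 - 1*4)*1 = -2 + (0 - 4)*1 = -2 - 4*1 = -2 - 4 = -6)
o(u) = -7 (o(u) = -7 + (0 - 1*0) = -7 + (0 + 0) = -7 + 0 = -7)
l(n) + o(s)*g = -12 - 7*(-6) = -12 + 42 = 30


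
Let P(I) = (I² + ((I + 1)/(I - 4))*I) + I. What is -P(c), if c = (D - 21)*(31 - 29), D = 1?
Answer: -16770/11 ≈ -1524.5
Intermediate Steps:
c = -40 (c = (1 - 21)*(31 - 29) = -20*2 = -40)
P(I) = I + I² + I*(1 + I)/(-4 + I) (P(I) = (I² + ((1 + I)/(-4 + I))*I) + I = (I² + I*(1 + I)/(-4 + I)) + I = I + I² + I*(1 + I)/(-4 + I))
-P(c) = -(-40)*(-3 + (-40)² - 2*(-40))/(-4 - 40) = -(-40)*(-3 + 1600 + 80)/(-44) = -(-40)*(-1)*1677/44 = -1*16770/11 = -16770/11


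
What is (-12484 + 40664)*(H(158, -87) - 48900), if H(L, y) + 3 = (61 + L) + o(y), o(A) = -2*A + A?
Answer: -1369463460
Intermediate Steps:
o(A) = -A
H(L, y) = 58 + L - y (H(L, y) = -3 + ((61 + L) - y) = -3 + (61 + L - y) = 58 + L - y)
(-12484 + 40664)*(H(158, -87) - 48900) = (-12484 + 40664)*((58 + 158 - 1*(-87)) - 48900) = 28180*((58 + 158 + 87) - 48900) = 28180*(303 - 48900) = 28180*(-48597) = -1369463460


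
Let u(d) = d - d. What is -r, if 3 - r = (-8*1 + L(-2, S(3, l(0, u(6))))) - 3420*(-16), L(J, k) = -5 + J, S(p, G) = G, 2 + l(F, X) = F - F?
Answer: 54702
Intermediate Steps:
u(d) = 0
l(F, X) = -2 (l(F, X) = -2 + (F - F) = -2 + 0 = -2)
r = -54702 (r = 3 - ((-8*1 + (-5 - 2)) - 3420*(-16)) = 3 - ((-8 - 7) - 342*(-160)) = 3 - (-15 + 54720) = 3 - 1*54705 = 3 - 54705 = -54702)
-r = -1*(-54702) = 54702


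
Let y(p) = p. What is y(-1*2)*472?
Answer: -944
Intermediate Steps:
y(-1*2)*472 = -1*2*472 = -2*472 = -944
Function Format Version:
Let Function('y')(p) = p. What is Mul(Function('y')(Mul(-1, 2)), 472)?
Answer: -944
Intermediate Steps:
Mul(Function('y')(Mul(-1, 2)), 472) = Mul(Mul(-1, 2), 472) = Mul(-2, 472) = -944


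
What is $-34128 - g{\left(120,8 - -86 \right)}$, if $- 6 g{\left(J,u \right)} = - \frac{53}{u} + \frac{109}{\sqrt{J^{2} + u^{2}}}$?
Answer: $- \frac{19248245}{564} + \frac{109 \sqrt{5809}}{69708} \approx -34128.0$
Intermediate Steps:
$g{\left(J,u \right)} = - \frac{109}{6 \sqrt{J^{2} + u^{2}}} + \frac{53}{6 u}$ ($g{\left(J,u \right)} = - \frac{- \frac{53}{u} + \frac{109}{\sqrt{J^{2} + u^{2}}}}{6} = - \frac{109}{6 \sqrt{J^{2} + u^{2}}} + \frac{53}{6 u}$)
$-34128 - g{\left(120,8 - -86 \right)} = -34128 - \left(- \frac{109}{6 \sqrt{120^{2} + \left(8 - -86\right)^{2}}} + \frac{53}{6 \left(8 - -86\right)}\right) = -34128 - \left(- \frac{109}{6 \sqrt{14400 + \left(8 + 86\right)^{2}}} + \frac{53}{6 \left(8 + 86\right)}\right) = -34128 - \left(- \frac{109}{6 \sqrt{14400 + 94^{2}}} + \frac{53}{6 \cdot 94}\right) = -34128 - \left(- \frac{109}{6 \sqrt{14400 + 8836}} + \frac{53}{6} \cdot \frac{1}{94}\right) = -34128 - \left(- \frac{109}{6 \cdot 2 \sqrt{5809}} + \frac{53}{564}\right) = -34128 - \left(- \frac{109 \frac{\sqrt{5809}}{11618}}{6} + \frac{53}{564}\right) = -34128 - \left(- \frac{109 \sqrt{5809}}{69708} + \frac{53}{564}\right) = -34128 - \left(\frac{53}{564} - \frac{109 \sqrt{5809}}{69708}\right) = - \frac{19248245}{564} + \frac{109 \sqrt{5809}}{69708}$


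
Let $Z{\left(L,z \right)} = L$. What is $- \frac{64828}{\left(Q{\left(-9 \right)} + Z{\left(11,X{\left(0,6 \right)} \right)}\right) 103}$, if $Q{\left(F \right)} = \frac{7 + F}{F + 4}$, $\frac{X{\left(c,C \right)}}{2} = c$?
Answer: $- \frac{17060}{309} \approx -55.21$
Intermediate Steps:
$X{\left(c,C \right)} = 2 c$
$Q{\left(F \right)} = \frac{7 + F}{4 + F}$
$- \frac{64828}{\left(Q{\left(-9 \right)} + Z{\left(11,X{\left(0,6 \right)} \right)}\right) 103} = - \frac{64828}{\left(\frac{7 - 9}{4 - 9} + 11\right) 103} = - \frac{64828}{\left(\frac{1}{-5} \left(-2\right) + 11\right) 103} = - \frac{64828}{\left(\left(- \frac{1}{5}\right) \left(-2\right) + 11\right) 103} = - \frac{64828}{\left(\frac{2}{5} + 11\right) 103} = - \frac{64828}{\frac{57}{5} \cdot 103} = - \frac{64828}{\frac{5871}{5}} = \left(-64828\right) \frac{5}{5871} = - \frac{17060}{309}$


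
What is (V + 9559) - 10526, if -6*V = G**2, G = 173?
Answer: -35731/6 ≈ -5955.2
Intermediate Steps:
V = -29929/6 (V = -1/6*173**2 = -1/6*29929 = -29929/6 ≈ -4988.2)
(V + 9559) - 10526 = (-29929/6 + 9559) - 10526 = 27425/6 - 10526 = -35731/6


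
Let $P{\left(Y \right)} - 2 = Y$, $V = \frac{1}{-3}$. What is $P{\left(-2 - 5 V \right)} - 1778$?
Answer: $- \frac{5329}{3} \approx -1776.3$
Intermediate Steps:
$V = - \frac{1}{3} \approx -0.33333$
$P{\left(Y \right)} = 2 + Y$
$P{\left(-2 - 5 V \right)} - 1778 = \left(2 - \frac{1}{3}\right) - 1778 = \frac{5}{3} - 1778 = - \frac{5329}{3}$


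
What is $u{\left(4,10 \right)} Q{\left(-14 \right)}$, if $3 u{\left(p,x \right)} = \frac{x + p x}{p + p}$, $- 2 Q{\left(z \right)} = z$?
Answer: $\frac{175}{12} \approx 14.583$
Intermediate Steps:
$Q{\left(z \right)} = - \frac{z}{2}$
$u{\left(p,x \right)} = \frac{x + p x}{6 p}$ ($u{\left(p,x \right)} = \frac{\left(x + p x\right) \frac{1}{p + p}}{3} = \frac{\left(x + p x\right) \frac{1}{2 p}}{3} = \frac{\frac{1}{2} \frac{1}{p} \left(x + p x\right)}{3} = \frac{x + p x}{6 p}$)
$u{\left(4,10 \right)} Q{\left(-14 \right)} = \frac{1}{6} \cdot 10 \cdot \frac{1}{4} \left(1 + 4\right) \left(\left(- \frac{1}{2}\right) \left(-14\right)\right) = \frac{1}{6} \cdot 10 \cdot \frac{1}{4} \cdot 5 \cdot 7 = \frac{25}{12} \cdot 7 = \frac{175}{12}$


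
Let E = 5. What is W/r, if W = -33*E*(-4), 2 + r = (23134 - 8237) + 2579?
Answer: 330/8737 ≈ 0.037770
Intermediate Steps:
r = 17474 (r = -2 + ((23134 - 8237) + 2579) = -2 + (14897 + 2579) = -2 + 17476 = 17474)
W = 660 (W = -33*5*(-4) = -165*(-4) = 660)
W/r = 660/17474 = 660*(1/17474) = 330/8737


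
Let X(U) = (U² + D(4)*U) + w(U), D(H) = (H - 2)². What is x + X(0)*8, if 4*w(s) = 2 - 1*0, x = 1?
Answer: 5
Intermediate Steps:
D(H) = (-2 + H)²
w(s) = ½ (w(s) = (2 - 1*0)/4 = (2 + 0)/4 = (¼)*2 = ½)
X(U) = ½ + U² + 4*U (X(U) = (U² + (-2 + 4)²*U) + ½ = (U² + 2²*U) + ½ = (U² + 4*U) + ½ = ½ + U² + 4*U)
x + X(0)*8 = 1 + (½ + 0² + 4*0)*8 = 1 + (½ + 0 + 0)*8 = 1 + (½)*8 = 1 + 4 = 5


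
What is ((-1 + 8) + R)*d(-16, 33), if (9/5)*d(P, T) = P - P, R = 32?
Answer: 0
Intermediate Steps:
d(P, T) = 0 (d(P, T) = 5*(P - P)/9 = (5/9)*0 = 0)
((-1 + 8) + R)*d(-16, 33) = ((-1 + 8) + 32)*0 = (7 + 32)*0 = 39*0 = 0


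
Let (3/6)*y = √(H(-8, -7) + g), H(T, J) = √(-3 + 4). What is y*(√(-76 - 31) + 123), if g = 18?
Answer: 2*√19*(123 + I*√107) ≈ 1072.3 + 90.178*I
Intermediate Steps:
H(T, J) = 1 (H(T, J) = √1 = 1)
y = 2*√19 (y = 2*√(1 + 18) = 2*√19 ≈ 8.7178)
y*(√(-76 - 31) + 123) = (2*√19)*(√(-76 - 31) + 123) = (2*√19)*(√(-107) + 123) = (2*√19)*(I*√107 + 123) = (2*√19)*(123 + I*√107) = 2*√19*(123 + I*√107)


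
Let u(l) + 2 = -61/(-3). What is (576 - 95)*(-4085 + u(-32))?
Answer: -5868200/3 ≈ -1.9561e+6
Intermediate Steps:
u(l) = 55/3 (u(l) = -2 - 61/(-3) = -2 - 61*(-⅓) = -2 + 61/3 = 55/3)
(576 - 95)*(-4085 + u(-32)) = (576 - 95)*(-4085 + 55/3) = 481*(-12200/3) = -5868200/3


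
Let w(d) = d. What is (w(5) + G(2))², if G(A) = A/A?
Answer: 36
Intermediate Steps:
G(A) = 1
(w(5) + G(2))² = (5 + 1)² = 6² = 36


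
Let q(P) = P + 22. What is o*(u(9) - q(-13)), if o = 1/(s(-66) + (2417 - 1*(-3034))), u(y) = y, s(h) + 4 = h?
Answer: 0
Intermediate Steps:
s(h) = -4 + h
o = 1/5381 (o = 1/((-4 - 66) + (2417 - 1*(-3034))) = 1/(-70 + (2417 + 3034)) = 1/(-70 + 5451) = 1/5381 ≈ 0.00018584)
q(P) = 22 + P
o*(u(9) - q(-13)) = (9 - (22 - 13))/5381 = (9 - 1*9)/5381 = (9 - 9)/5381 = (1/5381)*0 = 0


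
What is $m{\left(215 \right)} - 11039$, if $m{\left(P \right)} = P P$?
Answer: $35186$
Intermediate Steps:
$m{\left(P \right)} = P^{2}$
$m{\left(215 \right)} - 11039 = 215^{2} - 11039 = 46225 - 11039 = 35186$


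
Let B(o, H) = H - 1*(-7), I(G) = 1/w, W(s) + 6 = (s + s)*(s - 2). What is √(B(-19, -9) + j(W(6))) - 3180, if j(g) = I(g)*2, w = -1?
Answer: -3180 + 2*I ≈ -3180.0 + 2.0*I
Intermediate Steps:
W(s) = -6 + 2*s*(-2 + s) (W(s) = -6 + (s + s)*(s - 2) = -6 + (2*s)*(-2 + s) = -6 + 2*s*(-2 + s))
I(G) = -1 (I(G) = 1/(-1) = -1)
B(o, H) = 7 + H (B(o, H) = H + 7 = 7 + H)
j(g) = -2 (j(g) = -1*2 = -2)
√(B(-19, -9) + j(W(6))) - 3180 = √((7 - 9) - 2) - 3180 = √(-2 - 2) - 3180 = √(-4) - 3180 = 2*I - 3180 = -3180 + 2*I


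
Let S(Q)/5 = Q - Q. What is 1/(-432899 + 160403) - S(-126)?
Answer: -1/272496 ≈ -3.6698e-6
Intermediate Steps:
S(Q) = 0 (S(Q) = 5*(Q - Q) = 5*0 = 0)
1/(-432899 + 160403) - S(-126) = 1/(-432899 + 160403) - 1*0 = 1/(-272496) + 0 = -1/272496 + 0 = -1/272496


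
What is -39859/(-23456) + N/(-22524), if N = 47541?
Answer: -18111465/44026912 ≈ -0.41137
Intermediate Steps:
-39859/(-23456) + N/(-22524) = -39859/(-23456) + 47541/(-22524) = -39859*(-1/23456) + 47541*(-1/22524) = 39859/23456 - 15847/7508 = -18111465/44026912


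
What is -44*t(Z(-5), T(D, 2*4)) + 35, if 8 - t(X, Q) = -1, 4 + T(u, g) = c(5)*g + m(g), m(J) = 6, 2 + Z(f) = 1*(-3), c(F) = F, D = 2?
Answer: -361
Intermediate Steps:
Z(f) = -5 (Z(f) = -2 + 1*(-3) = -2 - 3 = -5)
T(u, g) = 2 + 5*g (T(u, g) = -4 + (5*g + 6) = -4 + (6 + 5*g) = 2 + 5*g)
t(X, Q) = 9 (t(X, Q) = 8 - 1*(-1) = 8 + 1 = 9)
-44*t(Z(-5), T(D, 2*4)) + 35 = -44*9 + 35 = -396 + 35 = -361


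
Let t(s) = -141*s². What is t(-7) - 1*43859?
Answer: -50768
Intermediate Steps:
t(-7) - 1*43859 = -141*(-7)² - 1*43859 = -141*49 - 43859 = -6909 - 43859 = -50768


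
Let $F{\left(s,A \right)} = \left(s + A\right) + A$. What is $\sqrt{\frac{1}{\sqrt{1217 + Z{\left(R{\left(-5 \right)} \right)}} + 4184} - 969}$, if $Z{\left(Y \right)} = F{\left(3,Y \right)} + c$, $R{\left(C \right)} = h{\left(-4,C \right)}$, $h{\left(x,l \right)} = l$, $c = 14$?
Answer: $\frac{\sqrt{-8108590 - 11628 \sqrt{34}}}{2 \sqrt{2092 + 3 \sqrt{34}}} \approx 31.129 i$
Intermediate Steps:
$F{\left(s,A \right)} = s + 2 A$ ($F{\left(s,A \right)} = \left(A + s\right) + A = s + 2 A$)
$R{\left(C \right)} = C$
$Z{\left(Y \right)} = 17 + 2 Y$ ($Z{\left(Y \right)} = \left(3 + 2 Y\right) + 14 = 17 + 2 Y$)
$\sqrt{\frac{1}{\sqrt{1217 + Z{\left(R{\left(-5 \right)} \right)}} + 4184} - 969} = \sqrt{\frac{1}{\sqrt{1217 + \left(17 + 2 \left(-5\right)\right)} + 4184} - 969} = \sqrt{\frac{1}{\sqrt{1217 + \left(17 - 10\right)} + 4184} - 969} = \sqrt{\frac{1}{\sqrt{1217 + 7} + 4184} - 969} = \sqrt{\frac{1}{\sqrt{1224} + 4184} - 969} = \sqrt{\frac{1}{6 \sqrt{34} + 4184} - 969} = \sqrt{\frac{1}{4184 + 6 \sqrt{34}} - 969} = \sqrt{-969 + \frac{1}{4184 + 6 \sqrt{34}}}$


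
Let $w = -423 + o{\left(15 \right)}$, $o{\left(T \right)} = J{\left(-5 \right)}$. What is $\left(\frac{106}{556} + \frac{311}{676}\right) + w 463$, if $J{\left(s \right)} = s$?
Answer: $- \frac{18620220953}{93964} \approx -1.9816 \cdot 10^{5}$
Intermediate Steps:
$o{\left(T \right)} = -5$
$w = -428$ ($w = -423 - 5 = -428$)
$\left(\frac{106}{556} + \frac{311}{676}\right) + w 463 = \left(\frac{106}{556} + \frac{311}{676}\right) - 198164 = \left(106 \cdot \frac{1}{556} + 311 \cdot \frac{1}{676}\right) - 198164 = \left(\frac{53}{278} + \frac{311}{676}\right) - 198164 = \frac{61143}{93964} - 198164 = - \frac{18620220953}{93964}$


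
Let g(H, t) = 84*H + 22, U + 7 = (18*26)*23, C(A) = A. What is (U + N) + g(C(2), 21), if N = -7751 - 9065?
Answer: -5869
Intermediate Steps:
N = -16816
U = 10757 (U = -7 + (18*26)*23 = -7 + 468*23 = -7 + 10764 = 10757)
g(H, t) = 22 + 84*H
(U + N) + g(C(2), 21) = (10757 - 16816) + (22 + 84*2) = -6059 + (22 + 168) = -6059 + 190 = -5869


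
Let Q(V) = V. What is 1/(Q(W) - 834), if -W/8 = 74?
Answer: -1/1426 ≈ -0.00070126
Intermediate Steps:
W = -592 (W = -8*74 = -592)
1/(Q(W) - 834) = 1/(-592 - 834) = 1/(-1426) = -1/1426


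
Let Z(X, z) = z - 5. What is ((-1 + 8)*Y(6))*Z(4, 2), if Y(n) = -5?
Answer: 105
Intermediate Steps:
Z(X, z) = -5 + z
((-1 + 8)*Y(6))*Z(4, 2) = ((-1 + 8)*(-5))*(-5 + 2) = (7*(-5))*(-3) = -35*(-3) = 105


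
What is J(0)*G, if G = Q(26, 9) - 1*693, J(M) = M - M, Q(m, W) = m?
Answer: 0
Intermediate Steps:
J(M) = 0
G = -667 (G = 26 - 1*693 = 26 - 693 = -667)
J(0)*G = 0*(-667) = 0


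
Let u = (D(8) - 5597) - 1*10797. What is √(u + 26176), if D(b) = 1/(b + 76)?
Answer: √17255469/42 ≈ 98.904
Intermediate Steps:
D(b) = 1/(76 + b)
u = -1377095/84 (u = (1/(76 + 8) - 5597) - 1*10797 = (1/84 - 5597) - 10797 = -470147/84 - 10797 = -1377095/84 ≈ -16394.)
√(u + 26176) = √(-1377095/84 + 26176) = √(821689/84) = √17255469/42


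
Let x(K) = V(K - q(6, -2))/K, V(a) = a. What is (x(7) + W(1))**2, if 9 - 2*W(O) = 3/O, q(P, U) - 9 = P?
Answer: 169/49 ≈ 3.4490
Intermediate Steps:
q(P, U) = 9 + P
W(O) = 9/2 - 3/(2*O)
x(K) = (-15 + K)/K (x(K) = (K - (9 + 6))/K = (K - 1*15)/K = (K - 15)/K = (-15 + K)/K)
(x(7) + W(1))**2 = ((-15 + 7)/7 + (3/2)*(-1 + 3*1)/1)**2 = ((1/7)*(-8) + (3/2)*1*(-1 + 3))**2 = (-8/7 + (3/2)*1*2)**2 = (-8/7 + 3)**2 = (13/7)**2 = 169/49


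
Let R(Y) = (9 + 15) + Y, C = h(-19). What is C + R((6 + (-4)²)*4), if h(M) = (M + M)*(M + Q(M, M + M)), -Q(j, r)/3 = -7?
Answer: 36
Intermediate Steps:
Q(j, r) = 21 (Q(j, r) = -3*(-7) = 21)
h(M) = 2*M*(21 + M) (h(M) = (M + M)*(M + 21) = (2*M)*(21 + M) = 2*M*(21 + M))
C = -76 (C = 2*(-19)*(21 - 19) = 2*(-19)*2 = -76)
R(Y) = 24 + Y
C + R((6 + (-4)²)*4) = -76 + (24 + (6 + (-4)²)*4) = -76 + (24 + (6 + 16)*4) = -76 + (24 + 22*4) = -76 + (24 + 88) = -76 + 112 = 36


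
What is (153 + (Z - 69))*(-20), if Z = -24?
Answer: -1200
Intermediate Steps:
(153 + (Z - 69))*(-20) = (153 + (-24 - 69))*(-20) = (153 - 93)*(-20) = 60*(-20) = -1200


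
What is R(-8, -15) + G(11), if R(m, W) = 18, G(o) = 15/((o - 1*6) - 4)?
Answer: 33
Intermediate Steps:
G(o) = 15/(-10 + o) (G(o) = 15/((o - 6) - 4) = 15/((-6 + o) - 4) = 15/(-10 + o))
R(-8, -15) + G(11) = 18 + 15/(-10 + 11) = 18 + 15/1 = 18 + 15*1 = 18 + 15 = 33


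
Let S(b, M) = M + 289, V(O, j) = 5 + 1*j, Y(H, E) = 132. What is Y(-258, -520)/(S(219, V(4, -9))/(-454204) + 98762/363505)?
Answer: 1981265100240/4068590593 ≈ 486.97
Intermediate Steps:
V(O, j) = 5 + j
S(b, M) = 289 + M
Y(-258, -520)/(S(219, V(4, -9))/(-454204) + 98762/363505) = 132/((289 + (5 - 9))/(-454204) + 98762/363505) = 132/((289 - 4)*(-1/454204) + 98762*(1/363505)) = 132/(285*(-1/454204) + 98762/363505) = 132/(-285/454204 + 98762/363505) = 132/(44754496523/165105425020) = 132*(165105425020/44754496523) = 1981265100240/4068590593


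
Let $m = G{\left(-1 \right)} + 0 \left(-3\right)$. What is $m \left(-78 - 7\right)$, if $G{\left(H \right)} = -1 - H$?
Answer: $0$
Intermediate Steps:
$m = 0$ ($m = \left(-1 - -1\right) + 0 \left(-3\right) = \left(-1 + 1\right) + 0 = 0 + 0 = 0$)
$m \left(-78 - 7\right) = 0 \left(-78 - 7\right) = 0 \left(-85\right) = 0$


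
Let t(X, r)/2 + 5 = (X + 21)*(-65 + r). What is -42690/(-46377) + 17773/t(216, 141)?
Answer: 787232027/556740426 ≈ 1.4140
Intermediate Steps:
t(X, r) = -10 + 2*(-65 + r)*(21 + X) (t(X, r) = -10 + 2*((X + 21)*(-65 + r)) = -10 + 2*((21 + X)*(-65 + r)) = -10 + 2*((-65 + r)*(21 + X)) = -10 + 2*(-65 + r)*(21 + X))
-42690/(-46377) + 17773/t(216, 141) = -42690/(-46377) + 17773/(-2740 - 130*216 + 42*141 + 2*216*141) = -42690*(-1/46377) + 17773/(-2740 - 28080 + 5922 + 60912) = 14230/15459 + 17773/36014 = 787232027/556740426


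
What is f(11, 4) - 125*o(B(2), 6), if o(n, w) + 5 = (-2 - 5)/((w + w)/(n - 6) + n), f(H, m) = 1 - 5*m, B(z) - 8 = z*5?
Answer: 12389/19 ≈ 652.05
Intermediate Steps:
B(z) = 8 + 5*z (B(z) = 8 + z*5 = 8 + 5*z)
o(n, w) = -5 - 7/(n + 2*w/(-6 + n)) (o(n, w) = -5 + (-2 - 5)/((w + w)/(n - 6) + n) = -5 - 7/((2*w)/(-6 + n) + n) = -5 - 7/(2*w/(-6 + n) + n) = -5 - 7/(n + 2*w/(-6 + n)))
f(11, 4) - 125*o(B(2), 6) = (1 - 5*4) - 125*(42 - 10*6 - 5*(8 + 5*2)**2 + 23*(8 + 5*2))/((8 + 5*2)**2 - 6*(8 + 5*2) + 2*6) = (1 - 20) - 125*(42 - 60 - 5*(8 + 10)**2 + 23*(8 + 10))/((8 + 10)**2 - 6*(8 + 10) + 12) = -19 - 125*(42 - 60 - 5*18**2 + 23*18)/(18**2 - 6*18 + 12) = -19 - 125*(42 - 60 - 5*324 + 414)/(324 - 108 + 12) = -19 - 125*(42 - 60 - 1620 + 414)/228 = -19 - 125*(-1224)/228 = -19 - 125*(-102/19) = -19 + 12750/19 = 12389/19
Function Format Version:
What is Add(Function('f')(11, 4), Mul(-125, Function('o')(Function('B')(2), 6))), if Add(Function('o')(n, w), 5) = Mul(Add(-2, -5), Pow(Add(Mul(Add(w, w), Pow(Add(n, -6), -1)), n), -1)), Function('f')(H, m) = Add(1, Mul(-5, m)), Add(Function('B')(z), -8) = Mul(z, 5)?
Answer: Rational(12389, 19) ≈ 652.05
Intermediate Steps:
Function('B')(z) = Add(8, Mul(5, z)) (Function('B')(z) = Add(8, Mul(z, 5)) = Add(8, Mul(5, z)))
Function('o')(n, w) = Add(-5, Mul(-7, Pow(Add(n, Mul(2, w, Pow(Add(-6, n), -1))), -1))) (Function('o')(n, w) = Add(-5, Mul(Add(-2, -5), Pow(Add(Mul(Add(w, w), Pow(Add(n, -6), -1)), n), -1))) = Add(-5, Mul(-7, Pow(Add(Mul(Mul(2, w), Pow(Add(-6, n), -1)), n), -1))) = Add(-5, Mul(-7, Pow(Add(Mul(2, w, Pow(Add(-6, n), -1)), n), -1))) = Add(-5, Mul(-7, Pow(Add(n, Mul(2, w, Pow(Add(-6, n), -1))), -1))))
Add(Function('f')(11, 4), Mul(-125, Function('o')(Function('B')(2), 6))) = Add(Add(1, Mul(-5, 4)), Mul(-125, Mul(Pow(Add(Pow(Add(8, Mul(5, 2)), 2), Mul(-6, Add(8, Mul(5, 2))), Mul(2, 6)), -1), Add(42, Mul(-10, 6), Mul(-5, Pow(Add(8, Mul(5, 2)), 2)), Mul(23, Add(8, Mul(5, 2))))))) = Add(Add(1, -20), Mul(-125, Mul(Pow(Add(Pow(Add(8, 10), 2), Mul(-6, Add(8, 10)), 12), -1), Add(42, -60, Mul(-5, Pow(Add(8, 10), 2)), Mul(23, Add(8, 10)))))) = Add(-19, Mul(-125, Mul(Pow(Add(Pow(18, 2), Mul(-6, 18), 12), -1), Add(42, -60, Mul(-5, Pow(18, 2)), Mul(23, 18))))) = Add(-19, Mul(-125, Mul(Pow(Add(324, -108, 12), -1), Add(42, -60, Mul(-5, 324), 414)))) = Add(-19, Mul(-125, Mul(Pow(228, -1), Add(42, -60, -1620, 414)))) = Add(-19, Mul(-125, Mul(Rational(1, 228), -1224))) = Add(-19, Mul(-125, Rational(-102, 19))) = Add(-19, Rational(12750, 19)) = Rational(12389, 19)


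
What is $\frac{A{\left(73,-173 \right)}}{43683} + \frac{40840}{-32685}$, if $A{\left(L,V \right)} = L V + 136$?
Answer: $- \frac{146156495}{95185257} \approx -1.5355$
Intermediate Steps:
$A{\left(L,V \right)} = 136 + L V$
$\frac{A{\left(73,-173 \right)}}{43683} + \frac{40840}{-32685} = \frac{136 + 73 \left(-173\right)}{43683} + \frac{40840}{-32685} = \left(136 - 12629\right) \frac{1}{43683} + 40840 \left(- \frac{1}{32685}\right) = \left(-12493\right) \frac{1}{43683} - \frac{8168}{6537} = - \frac{12493}{43683} - \frac{8168}{6537} = - \frac{146156495}{95185257}$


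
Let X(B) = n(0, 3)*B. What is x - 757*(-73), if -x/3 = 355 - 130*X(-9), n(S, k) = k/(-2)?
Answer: 59461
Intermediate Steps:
n(S, k) = -k/2 (n(S, k) = k*(-1/2) = -k/2)
X(B) = -3*B/2 (X(B) = (-1/2*3)*B = -3*B/2)
x = 4200 (x = -3*(355 - (-195)*(-9)) = -3*(355 - 130*27/2) = -3*(355 - 1755) = -3*(-1400) = 4200)
x - 757*(-73) = 4200 - 757*(-73) = 4200 + 55261 = 59461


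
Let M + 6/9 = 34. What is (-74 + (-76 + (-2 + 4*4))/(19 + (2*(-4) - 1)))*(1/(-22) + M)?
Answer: -880997/330 ≈ -2669.7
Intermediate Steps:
M = 100/3 (M = -⅔ + 34 = 100/3 ≈ 33.333)
(-74 + (-76 + (-2 + 4*4))/(19 + (2*(-4) - 1)))*(1/(-22) + M) = (-74 + (-76 + (-2 + 4*4))/(19 + (2*(-4) - 1)))*(1/(-22) + 100/3) = (-74 + (-76 + (-2 + 16))/(19 + (-8 - 1)))*(-1/22 + 100/3) = (-74 + (-76 + 14)/(19 - 9))*(2197/66) = (-74 - 62/10)*(2197/66) = (-74 - 62*⅒)*(2197/66) = (-74 - 31/5)*(2197/66) = -401/5*2197/66 = -880997/330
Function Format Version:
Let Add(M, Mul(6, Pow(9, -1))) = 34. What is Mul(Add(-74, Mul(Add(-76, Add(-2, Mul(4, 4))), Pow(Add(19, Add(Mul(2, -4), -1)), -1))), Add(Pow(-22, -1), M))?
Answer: Rational(-880997, 330) ≈ -2669.7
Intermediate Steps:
M = Rational(100, 3) (M = Add(Rational(-2, 3), 34) = Rational(100, 3) ≈ 33.333)
Mul(Add(-74, Mul(Add(-76, Add(-2, Mul(4, 4))), Pow(Add(19, Add(Mul(2, -4), -1)), -1))), Add(Pow(-22, -1), M)) = Mul(Add(-74, Mul(Add(-76, Add(-2, Mul(4, 4))), Pow(Add(19, Add(Mul(2, -4), -1)), -1))), Add(Pow(-22, -1), Rational(100, 3))) = Mul(Add(-74, Mul(Add(-76, Add(-2, 16)), Pow(Add(19, Add(-8, -1)), -1))), Add(Rational(-1, 22), Rational(100, 3))) = Mul(Add(-74, Mul(Add(-76, 14), Pow(Add(19, -9), -1))), Rational(2197, 66)) = Mul(Add(-74, Mul(-62, Pow(10, -1))), Rational(2197, 66)) = Mul(Add(-74, Mul(-62, Rational(1, 10))), Rational(2197, 66)) = Mul(Add(-74, Rational(-31, 5)), Rational(2197, 66)) = Mul(Rational(-401, 5), Rational(2197, 66)) = Rational(-880997, 330)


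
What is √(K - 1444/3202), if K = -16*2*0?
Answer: 19*I*√3202/1601 ≈ 0.67154*I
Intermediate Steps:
K = 0 (K = -32*0 = 0)
√(K - 1444/3202) = √(0 - 1444/3202) = √(0 - 1444*1/3202) = √(0 - 722/1601) = √(-722/1601) = 19*I*√3202/1601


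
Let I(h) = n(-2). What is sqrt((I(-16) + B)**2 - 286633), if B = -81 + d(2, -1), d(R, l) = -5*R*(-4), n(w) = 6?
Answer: 12*I*sqrt(1982) ≈ 534.24*I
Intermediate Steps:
I(h) = 6
d(R, l) = 20*R
B = -41 (B = -81 + 20*2 = -81 + 40 = -41)
sqrt((I(-16) + B)**2 - 286633) = sqrt((6 - 41)**2 - 286633) = sqrt((-35)**2 - 286633) = sqrt(1225 - 286633) = sqrt(-285408) = 12*I*sqrt(1982)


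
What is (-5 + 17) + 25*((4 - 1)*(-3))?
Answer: -213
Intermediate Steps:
(-5 + 17) + 25*((4 - 1)*(-3)) = 12 + 25*(3*(-3)) = 12 + 25*(-9) = 12 - 225 = -213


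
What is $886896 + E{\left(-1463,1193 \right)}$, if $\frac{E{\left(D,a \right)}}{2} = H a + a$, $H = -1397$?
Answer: $-2443960$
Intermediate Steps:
$E{\left(D,a \right)} = - 2792 a$ ($E{\left(D,a \right)} = 2 \left(- 1397 a + a\right) = 2 \left(- 1396 a\right) = - 2792 a$)
$886896 + E{\left(-1463,1193 \right)} = 886896 - 3330856 = -2443960$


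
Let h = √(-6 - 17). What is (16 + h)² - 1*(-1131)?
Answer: 1364 + 32*I*√23 ≈ 1364.0 + 153.47*I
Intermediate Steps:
h = I*√23 (h = √(-23) = I*√23 ≈ 4.7958*I)
(16 + h)² - 1*(-1131) = (16 + I*√23)² - 1*(-1131) = (16 + I*√23)² + 1131 = 1131 + (16 + I*√23)²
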